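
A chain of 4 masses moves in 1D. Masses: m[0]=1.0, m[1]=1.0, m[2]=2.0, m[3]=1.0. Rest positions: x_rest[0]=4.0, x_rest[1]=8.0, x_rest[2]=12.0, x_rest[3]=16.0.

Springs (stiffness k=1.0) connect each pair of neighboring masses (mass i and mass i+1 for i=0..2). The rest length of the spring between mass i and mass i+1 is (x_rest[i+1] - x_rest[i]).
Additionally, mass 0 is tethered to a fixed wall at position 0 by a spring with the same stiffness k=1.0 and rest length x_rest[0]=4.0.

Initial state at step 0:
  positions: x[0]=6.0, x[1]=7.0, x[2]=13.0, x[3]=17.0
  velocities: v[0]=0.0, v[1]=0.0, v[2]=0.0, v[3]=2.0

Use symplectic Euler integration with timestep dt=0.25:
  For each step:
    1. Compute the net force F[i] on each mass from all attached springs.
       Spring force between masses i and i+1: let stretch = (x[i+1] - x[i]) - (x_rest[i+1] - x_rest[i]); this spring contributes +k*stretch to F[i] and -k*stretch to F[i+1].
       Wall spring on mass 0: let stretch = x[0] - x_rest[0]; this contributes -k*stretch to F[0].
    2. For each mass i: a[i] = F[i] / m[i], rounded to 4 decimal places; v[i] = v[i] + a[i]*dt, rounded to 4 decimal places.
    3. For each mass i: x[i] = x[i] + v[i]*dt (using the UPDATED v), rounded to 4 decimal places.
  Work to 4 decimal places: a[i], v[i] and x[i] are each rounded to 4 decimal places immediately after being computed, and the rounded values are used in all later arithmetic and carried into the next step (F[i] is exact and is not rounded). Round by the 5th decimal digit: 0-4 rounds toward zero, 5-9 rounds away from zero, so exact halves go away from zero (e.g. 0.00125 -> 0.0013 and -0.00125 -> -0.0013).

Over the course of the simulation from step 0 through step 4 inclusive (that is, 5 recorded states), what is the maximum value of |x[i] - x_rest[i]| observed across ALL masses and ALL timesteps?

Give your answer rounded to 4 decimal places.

Step 0: x=[6.0000 7.0000 13.0000 17.0000] v=[0.0000 0.0000 0.0000 2.0000]
Step 1: x=[5.6875 7.3125 12.9375 17.5000] v=[-1.2500 1.2500 -0.2500 2.0000]
Step 2: x=[5.1211 7.8750 12.8418 17.9649] v=[-2.2656 2.2500 -0.3828 1.8594]
Step 3: x=[4.4068 8.5758 12.7510 18.3596] v=[-2.8574 2.8032 -0.3633 1.5786]
Step 4: x=[3.6776 9.2770 12.7050 18.6537] v=[-2.9169 2.8048 -0.1841 1.1765]
Max displacement = 2.6537

Answer: 2.6537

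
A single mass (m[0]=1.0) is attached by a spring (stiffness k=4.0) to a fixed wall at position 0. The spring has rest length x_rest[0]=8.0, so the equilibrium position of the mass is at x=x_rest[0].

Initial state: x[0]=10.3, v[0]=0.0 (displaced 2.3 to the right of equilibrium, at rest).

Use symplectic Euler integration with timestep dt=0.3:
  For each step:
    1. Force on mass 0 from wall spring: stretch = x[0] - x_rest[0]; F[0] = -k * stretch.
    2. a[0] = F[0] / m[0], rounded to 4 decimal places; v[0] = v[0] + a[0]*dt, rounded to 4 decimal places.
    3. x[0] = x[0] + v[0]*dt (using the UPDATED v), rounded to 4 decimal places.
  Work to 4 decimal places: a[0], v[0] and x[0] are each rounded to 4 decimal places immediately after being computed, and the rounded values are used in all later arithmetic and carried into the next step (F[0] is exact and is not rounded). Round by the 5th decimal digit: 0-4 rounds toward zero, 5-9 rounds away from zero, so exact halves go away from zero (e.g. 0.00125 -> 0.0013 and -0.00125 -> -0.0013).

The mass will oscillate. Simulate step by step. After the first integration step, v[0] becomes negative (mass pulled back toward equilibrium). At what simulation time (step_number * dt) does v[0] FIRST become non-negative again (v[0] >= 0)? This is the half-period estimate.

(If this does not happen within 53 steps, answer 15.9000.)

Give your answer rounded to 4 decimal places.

Step 0: x=[10.3000] v=[0.0000]
Step 1: x=[9.4720] v=[-2.7600]
Step 2: x=[8.1141] v=[-4.5264]
Step 3: x=[6.7151] v=[-4.6633]
Step 4: x=[5.7787] v=[-3.1214]
Step 5: x=[5.6420] v=[-0.4558]
Step 6: x=[6.3541] v=[2.3738]
First v>=0 after going negative at step 6, time=1.8000

Answer: 1.8000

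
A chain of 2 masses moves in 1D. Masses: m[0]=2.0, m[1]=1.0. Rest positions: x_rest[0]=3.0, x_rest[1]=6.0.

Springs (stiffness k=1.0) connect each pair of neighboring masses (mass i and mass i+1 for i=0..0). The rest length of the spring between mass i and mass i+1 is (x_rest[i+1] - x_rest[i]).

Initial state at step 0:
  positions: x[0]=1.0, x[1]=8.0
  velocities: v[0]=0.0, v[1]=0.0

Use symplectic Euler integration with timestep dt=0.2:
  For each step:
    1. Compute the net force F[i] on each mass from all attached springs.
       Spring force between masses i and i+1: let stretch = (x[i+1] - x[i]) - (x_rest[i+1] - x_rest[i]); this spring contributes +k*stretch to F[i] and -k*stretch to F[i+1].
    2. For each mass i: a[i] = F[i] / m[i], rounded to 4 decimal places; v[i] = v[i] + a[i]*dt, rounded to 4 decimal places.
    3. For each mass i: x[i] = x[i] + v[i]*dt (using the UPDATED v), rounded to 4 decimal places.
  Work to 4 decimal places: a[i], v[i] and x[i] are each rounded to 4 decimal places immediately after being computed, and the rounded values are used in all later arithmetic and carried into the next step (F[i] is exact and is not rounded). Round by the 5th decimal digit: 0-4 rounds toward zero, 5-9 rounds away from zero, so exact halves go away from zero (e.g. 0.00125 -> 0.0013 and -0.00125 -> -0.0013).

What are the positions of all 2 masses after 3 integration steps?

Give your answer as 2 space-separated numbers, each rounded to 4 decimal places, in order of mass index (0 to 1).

Answer: 1.4563 7.0874

Derivation:
Step 0: x=[1.0000 8.0000] v=[0.0000 0.0000]
Step 1: x=[1.0800 7.8400] v=[0.4000 -0.8000]
Step 2: x=[1.2352 7.5296] v=[0.7760 -1.5520]
Step 3: x=[1.4563 7.0874] v=[1.1054 -2.2109]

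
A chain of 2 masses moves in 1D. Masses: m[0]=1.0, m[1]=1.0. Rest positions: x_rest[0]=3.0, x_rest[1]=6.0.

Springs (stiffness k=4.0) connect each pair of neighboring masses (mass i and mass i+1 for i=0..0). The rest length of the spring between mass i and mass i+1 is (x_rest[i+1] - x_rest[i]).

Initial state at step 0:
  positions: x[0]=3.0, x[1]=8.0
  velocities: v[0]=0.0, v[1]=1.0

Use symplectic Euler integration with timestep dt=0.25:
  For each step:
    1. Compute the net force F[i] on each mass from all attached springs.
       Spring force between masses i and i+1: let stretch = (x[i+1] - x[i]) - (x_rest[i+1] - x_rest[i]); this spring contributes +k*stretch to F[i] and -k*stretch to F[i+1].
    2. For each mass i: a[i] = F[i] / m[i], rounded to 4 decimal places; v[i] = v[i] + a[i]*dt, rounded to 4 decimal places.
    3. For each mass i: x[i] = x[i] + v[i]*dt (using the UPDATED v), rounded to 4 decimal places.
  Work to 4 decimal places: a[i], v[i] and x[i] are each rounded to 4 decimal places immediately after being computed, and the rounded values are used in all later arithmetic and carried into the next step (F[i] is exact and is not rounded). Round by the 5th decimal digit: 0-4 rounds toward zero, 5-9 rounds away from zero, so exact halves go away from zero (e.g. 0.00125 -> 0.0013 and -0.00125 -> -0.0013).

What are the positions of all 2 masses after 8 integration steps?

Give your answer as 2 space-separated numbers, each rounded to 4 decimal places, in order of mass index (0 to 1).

Step 0: x=[3.0000 8.0000] v=[0.0000 1.0000]
Step 1: x=[3.5000 7.7500] v=[2.0000 -1.0000]
Step 2: x=[4.3125 7.1875] v=[3.2500 -2.2500]
Step 3: x=[5.0938 6.6563] v=[3.1250 -2.1250]
Step 4: x=[5.5157 6.4844] v=[1.6875 -0.6875]
Step 5: x=[5.4298 6.8204] v=[-0.3438 1.3438]
Step 6: x=[4.9415 7.5587] v=[-1.9532 2.9532]
Step 7: x=[4.3575 8.3927] v=[-2.3360 3.3360]
Step 8: x=[4.0323 8.9679] v=[-1.3008 2.3008]

Answer: 4.0323 8.9679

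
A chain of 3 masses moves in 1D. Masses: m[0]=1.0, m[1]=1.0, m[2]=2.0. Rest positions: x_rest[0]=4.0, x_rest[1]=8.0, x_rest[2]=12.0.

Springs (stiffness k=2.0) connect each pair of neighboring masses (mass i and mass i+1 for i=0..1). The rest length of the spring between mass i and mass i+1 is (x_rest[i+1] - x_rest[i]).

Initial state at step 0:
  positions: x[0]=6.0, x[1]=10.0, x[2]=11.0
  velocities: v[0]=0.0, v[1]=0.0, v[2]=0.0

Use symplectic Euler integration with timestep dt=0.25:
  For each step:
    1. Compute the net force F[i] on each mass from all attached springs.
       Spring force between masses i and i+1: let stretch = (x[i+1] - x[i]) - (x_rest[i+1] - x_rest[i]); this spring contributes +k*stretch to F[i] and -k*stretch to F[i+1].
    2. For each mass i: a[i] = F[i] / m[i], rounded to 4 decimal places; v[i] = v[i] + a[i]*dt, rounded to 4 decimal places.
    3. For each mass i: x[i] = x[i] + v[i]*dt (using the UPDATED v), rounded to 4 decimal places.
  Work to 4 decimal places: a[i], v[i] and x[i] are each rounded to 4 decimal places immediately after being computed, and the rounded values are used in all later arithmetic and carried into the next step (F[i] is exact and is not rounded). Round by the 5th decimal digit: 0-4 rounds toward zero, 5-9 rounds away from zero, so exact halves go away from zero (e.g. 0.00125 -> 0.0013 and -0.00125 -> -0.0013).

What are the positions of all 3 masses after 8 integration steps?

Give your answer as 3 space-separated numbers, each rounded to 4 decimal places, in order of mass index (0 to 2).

Step 0: x=[6.0000 10.0000 11.0000] v=[0.0000 0.0000 0.0000]
Step 1: x=[6.0000 9.6250 11.1875] v=[0.0000 -1.5000 0.7500]
Step 2: x=[5.9531 8.9922 11.5274] v=[-0.1875 -2.5313 1.3594]
Step 3: x=[5.7861 8.2964 11.9588] v=[-0.6680 -2.7833 1.7256]
Step 4: x=[5.4329 7.7446 12.4113] v=[-1.4129 -2.2073 1.8100]
Step 5: x=[4.8686 7.4872 12.8221] v=[-2.2571 -1.0298 1.6433]
Step 6: x=[4.1317 7.5693 13.1495] v=[-2.9478 0.3284 1.3096]
Step 7: x=[3.3245 7.9192 13.3782] v=[-3.2290 1.3997 0.9146]
Step 8: x=[2.5916 8.3772 13.5157] v=[-2.9317 1.8319 0.5499]

Answer: 2.5916 8.3772 13.5157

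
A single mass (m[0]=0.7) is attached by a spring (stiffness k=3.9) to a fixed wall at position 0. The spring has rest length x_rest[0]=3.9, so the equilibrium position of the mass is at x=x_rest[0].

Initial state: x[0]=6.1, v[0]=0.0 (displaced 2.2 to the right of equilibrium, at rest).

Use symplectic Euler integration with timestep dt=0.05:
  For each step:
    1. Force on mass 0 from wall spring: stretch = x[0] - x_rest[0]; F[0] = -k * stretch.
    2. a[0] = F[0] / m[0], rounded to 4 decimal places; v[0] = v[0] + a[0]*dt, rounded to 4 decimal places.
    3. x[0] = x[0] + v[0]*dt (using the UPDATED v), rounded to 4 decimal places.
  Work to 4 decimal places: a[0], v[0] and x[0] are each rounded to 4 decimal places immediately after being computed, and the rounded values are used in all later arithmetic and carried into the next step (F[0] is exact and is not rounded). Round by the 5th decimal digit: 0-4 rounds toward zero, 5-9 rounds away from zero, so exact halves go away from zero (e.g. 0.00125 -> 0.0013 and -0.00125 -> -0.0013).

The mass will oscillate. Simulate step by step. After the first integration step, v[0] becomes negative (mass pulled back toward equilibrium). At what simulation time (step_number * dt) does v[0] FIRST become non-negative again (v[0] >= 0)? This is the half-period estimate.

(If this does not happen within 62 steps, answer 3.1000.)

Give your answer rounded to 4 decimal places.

Step 0: x=[6.1000] v=[0.0000]
Step 1: x=[6.0694] v=[-0.6129]
Step 2: x=[6.0085] v=[-1.2172]
Step 3: x=[5.9183] v=[-1.8046]
Step 4: x=[5.8000] v=[-2.3668]
Step 5: x=[5.6552] v=[-2.8961]
Step 6: x=[5.4859] v=[-3.3851]
Step 7: x=[5.2946] v=[-3.8269]
Step 8: x=[5.0838] v=[-4.2154]
Step 9: x=[4.8565] v=[-4.5452]
Step 10: x=[4.6159] v=[-4.8117]
Step 11: x=[4.3653] v=[-5.0111]
Step 12: x=[4.1083] v=[-5.1407]
Step 13: x=[3.8484] v=[-5.1987]
Step 14: x=[3.5892] v=[-5.1843]
Step 15: x=[3.3343] v=[-5.0977]
Step 16: x=[3.0873] v=[-4.9401]
Step 17: x=[2.8516] v=[-4.7137]
Step 18: x=[2.6305] v=[-4.4216]
Step 19: x=[2.4271] v=[-4.0680]
Step 20: x=[2.2442] v=[-3.6577]
Step 21: x=[2.0844] v=[-3.1964]
Step 22: x=[1.9499] v=[-2.6906]
Step 23: x=[1.8425] v=[-2.1474]
Step 24: x=[1.7638] v=[-1.5742]
Step 25: x=[1.7148] v=[-0.9791]
Step 26: x=[1.6963] v=[-0.3704]
Step 27: x=[1.7085] v=[0.2435]
First v>=0 after going negative at step 27, time=1.3500

Answer: 1.3500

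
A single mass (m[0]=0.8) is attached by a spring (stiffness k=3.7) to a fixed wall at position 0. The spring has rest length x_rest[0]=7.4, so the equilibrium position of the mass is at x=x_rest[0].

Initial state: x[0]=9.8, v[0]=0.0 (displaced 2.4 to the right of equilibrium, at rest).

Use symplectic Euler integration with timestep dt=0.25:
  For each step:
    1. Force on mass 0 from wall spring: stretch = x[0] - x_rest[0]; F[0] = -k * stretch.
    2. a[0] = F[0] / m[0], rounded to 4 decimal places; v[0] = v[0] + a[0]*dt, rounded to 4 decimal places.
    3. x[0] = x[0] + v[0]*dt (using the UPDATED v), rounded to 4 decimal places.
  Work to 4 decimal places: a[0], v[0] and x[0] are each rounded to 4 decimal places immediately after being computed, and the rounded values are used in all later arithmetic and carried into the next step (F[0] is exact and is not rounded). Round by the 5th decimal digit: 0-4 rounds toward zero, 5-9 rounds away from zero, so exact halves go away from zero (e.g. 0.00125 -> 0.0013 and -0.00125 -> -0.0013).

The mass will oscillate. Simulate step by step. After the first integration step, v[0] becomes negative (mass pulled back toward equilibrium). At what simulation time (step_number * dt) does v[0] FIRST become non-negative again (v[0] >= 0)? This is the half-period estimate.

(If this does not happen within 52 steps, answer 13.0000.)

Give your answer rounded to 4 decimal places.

Answer: 1.5000

Derivation:
Step 0: x=[9.8000] v=[0.0000]
Step 1: x=[9.1063] v=[-2.7750]
Step 2: x=[7.9193] v=[-4.7479]
Step 3: x=[6.5822] v=[-5.3484]
Step 4: x=[5.4815] v=[-4.4028]
Step 5: x=[4.9354] v=[-2.1845]
Step 6: x=[5.1017] v=[0.6652]
First v>=0 after going negative at step 6, time=1.5000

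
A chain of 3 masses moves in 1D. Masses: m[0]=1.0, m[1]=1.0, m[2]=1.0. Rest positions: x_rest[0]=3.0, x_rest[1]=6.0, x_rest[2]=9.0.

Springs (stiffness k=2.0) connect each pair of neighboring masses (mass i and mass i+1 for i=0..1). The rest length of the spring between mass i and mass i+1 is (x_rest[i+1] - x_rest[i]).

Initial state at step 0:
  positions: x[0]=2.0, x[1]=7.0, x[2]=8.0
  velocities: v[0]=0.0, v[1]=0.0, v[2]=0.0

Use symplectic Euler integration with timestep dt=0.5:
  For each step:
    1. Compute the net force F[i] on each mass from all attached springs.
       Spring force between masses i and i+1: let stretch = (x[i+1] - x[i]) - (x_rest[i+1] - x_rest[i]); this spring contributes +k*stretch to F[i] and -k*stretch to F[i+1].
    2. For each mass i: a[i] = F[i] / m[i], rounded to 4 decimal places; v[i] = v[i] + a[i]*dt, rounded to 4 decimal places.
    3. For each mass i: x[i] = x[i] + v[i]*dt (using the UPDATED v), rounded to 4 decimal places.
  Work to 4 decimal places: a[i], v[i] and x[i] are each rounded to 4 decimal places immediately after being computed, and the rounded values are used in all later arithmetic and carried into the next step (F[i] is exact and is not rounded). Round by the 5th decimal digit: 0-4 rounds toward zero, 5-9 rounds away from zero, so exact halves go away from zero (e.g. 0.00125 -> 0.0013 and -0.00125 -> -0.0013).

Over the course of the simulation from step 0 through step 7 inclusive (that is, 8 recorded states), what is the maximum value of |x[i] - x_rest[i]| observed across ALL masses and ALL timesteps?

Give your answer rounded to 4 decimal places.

Answer: 2.0000

Derivation:
Step 0: x=[2.0000 7.0000 8.0000] v=[0.0000 0.0000 0.0000]
Step 1: x=[3.0000 5.0000 9.0000] v=[2.0000 -4.0000 2.0000]
Step 2: x=[3.5000 4.0000 9.5000] v=[1.0000 -2.0000 1.0000]
Step 3: x=[2.7500 5.5000 8.7500] v=[-1.5000 3.0000 -1.5000]
Step 4: x=[1.8750 7.2500 7.8750] v=[-1.7500 3.5000 -1.7500]
Step 5: x=[2.1875 6.6250 8.1875] v=[0.6250 -1.2500 0.6250]
Step 6: x=[3.2188 4.5625 9.2188] v=[2.0625 -4.1250 2.0625]
Step 7: x=[3.4219 4.1563 9.4219] v=[0.4062 -0.8124 0.4062]
Max displacement = 2.0000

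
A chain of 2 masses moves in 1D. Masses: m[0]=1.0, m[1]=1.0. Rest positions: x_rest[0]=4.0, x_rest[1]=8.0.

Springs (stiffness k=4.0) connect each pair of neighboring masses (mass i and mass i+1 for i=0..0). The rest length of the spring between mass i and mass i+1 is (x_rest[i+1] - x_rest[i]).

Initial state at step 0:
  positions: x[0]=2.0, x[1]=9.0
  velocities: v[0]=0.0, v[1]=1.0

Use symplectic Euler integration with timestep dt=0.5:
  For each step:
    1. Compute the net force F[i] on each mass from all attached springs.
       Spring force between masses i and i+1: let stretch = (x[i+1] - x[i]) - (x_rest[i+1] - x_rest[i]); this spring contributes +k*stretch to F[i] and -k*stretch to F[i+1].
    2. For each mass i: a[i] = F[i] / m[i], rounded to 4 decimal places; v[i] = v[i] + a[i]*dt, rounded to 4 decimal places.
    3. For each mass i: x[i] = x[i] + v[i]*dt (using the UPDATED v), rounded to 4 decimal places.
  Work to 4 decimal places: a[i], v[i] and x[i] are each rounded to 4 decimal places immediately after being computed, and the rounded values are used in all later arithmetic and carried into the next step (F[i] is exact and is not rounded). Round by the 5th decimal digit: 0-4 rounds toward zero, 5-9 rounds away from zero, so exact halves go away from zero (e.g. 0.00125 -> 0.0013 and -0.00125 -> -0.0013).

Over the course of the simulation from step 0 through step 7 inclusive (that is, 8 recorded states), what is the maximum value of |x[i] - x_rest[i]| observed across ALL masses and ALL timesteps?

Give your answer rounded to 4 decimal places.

Step 0: x=[2.0000 9.0000] v=[0.0000 1.0000]
Step 1: x=[5.0000 6.5000] v=[6.0000 -5.0000]
Step 2: x=[5.5000 6.5000] v=[1.0000 0.0000]
Step 3: x=[3.0000 9.5000] v=[-5.0000 6.0000]
Step 4: x=[3.0000 10.0000] v=[0.0000 1.0000]
Step 5: x=[6.0000 7.5000] v=[6.0000 -5.0000]
Step 6: x=[6.5000 7.5000] v=[1.0000 0.0000]
Step 7: x=[4.0000 10.5000] v=[-5.0000 6.0000]
Max displacement = 2.5000

Answer: 2.5000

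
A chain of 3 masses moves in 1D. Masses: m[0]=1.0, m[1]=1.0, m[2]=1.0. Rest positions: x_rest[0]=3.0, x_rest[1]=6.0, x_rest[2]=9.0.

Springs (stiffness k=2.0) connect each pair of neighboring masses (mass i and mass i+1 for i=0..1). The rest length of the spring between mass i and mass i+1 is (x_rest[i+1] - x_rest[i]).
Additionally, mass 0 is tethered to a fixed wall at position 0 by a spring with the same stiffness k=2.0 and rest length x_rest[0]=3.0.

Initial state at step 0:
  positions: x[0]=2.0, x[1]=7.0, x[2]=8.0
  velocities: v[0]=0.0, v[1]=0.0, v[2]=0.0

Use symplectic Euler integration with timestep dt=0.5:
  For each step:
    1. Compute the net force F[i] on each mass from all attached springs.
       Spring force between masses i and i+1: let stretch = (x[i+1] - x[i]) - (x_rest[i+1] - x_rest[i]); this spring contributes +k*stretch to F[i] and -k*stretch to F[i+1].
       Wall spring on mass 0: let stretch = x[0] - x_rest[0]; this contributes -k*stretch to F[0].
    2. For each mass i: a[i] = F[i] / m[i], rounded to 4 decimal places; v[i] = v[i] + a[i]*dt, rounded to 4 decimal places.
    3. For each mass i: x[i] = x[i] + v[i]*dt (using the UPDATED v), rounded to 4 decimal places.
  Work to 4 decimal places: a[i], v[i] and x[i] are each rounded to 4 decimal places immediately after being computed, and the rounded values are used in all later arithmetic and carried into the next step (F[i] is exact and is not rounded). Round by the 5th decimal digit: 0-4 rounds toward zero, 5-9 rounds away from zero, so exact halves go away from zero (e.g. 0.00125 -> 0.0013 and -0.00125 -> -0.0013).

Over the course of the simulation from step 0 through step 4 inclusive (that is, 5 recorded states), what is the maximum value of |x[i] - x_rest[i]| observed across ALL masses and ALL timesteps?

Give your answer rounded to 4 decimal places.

Answer: 1.7500

Derivation:
Step 0: x=[2.0000 7.0000 8.0000] v=[0.0000 0.0000 0.0000]
Step 1: x=[3.5000 5.0000 9.0000] v=[3.0000 -4.0000 2.0000]
Step 2: x=[4.0000 4.2500 9.5000] v=[1.0000 -1.5000 1.0000]
Step 3: x=[2.6250 6.0000 8.8750] v=[-2.7500 3.5000 -1.2500]
Step 4: x=[1.6250 7.5000 8.3125] v=[-2.0000 3.0000 -1.1250]
Max displacement = 1.7500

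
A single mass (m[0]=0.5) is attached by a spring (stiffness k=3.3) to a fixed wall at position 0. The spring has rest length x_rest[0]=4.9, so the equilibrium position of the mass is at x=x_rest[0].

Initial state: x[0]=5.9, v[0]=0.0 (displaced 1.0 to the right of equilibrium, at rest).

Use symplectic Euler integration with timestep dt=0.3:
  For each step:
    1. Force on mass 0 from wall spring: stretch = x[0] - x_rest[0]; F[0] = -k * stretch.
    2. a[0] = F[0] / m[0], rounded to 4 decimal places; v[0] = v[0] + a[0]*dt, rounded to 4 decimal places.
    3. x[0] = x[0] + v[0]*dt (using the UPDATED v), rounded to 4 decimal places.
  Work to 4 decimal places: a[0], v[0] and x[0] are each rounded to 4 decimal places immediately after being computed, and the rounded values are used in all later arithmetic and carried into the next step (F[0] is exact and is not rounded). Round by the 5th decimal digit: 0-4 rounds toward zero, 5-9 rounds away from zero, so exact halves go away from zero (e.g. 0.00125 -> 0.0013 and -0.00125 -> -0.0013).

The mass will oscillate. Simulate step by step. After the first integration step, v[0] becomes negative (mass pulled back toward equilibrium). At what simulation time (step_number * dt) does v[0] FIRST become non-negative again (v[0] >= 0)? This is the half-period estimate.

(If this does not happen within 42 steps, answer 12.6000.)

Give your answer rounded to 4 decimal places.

Answer: 1.2000

Derivation:
Step 0: x=[5.9000] v=[0.0000]
Step 1: x=[5.3060] v=[-1.9800]
Step 2: x=[4.4708] v=[-2.7839]
Step 3: x=[3.8906] v=[-1.9341]
Step 4: x=[3.9100] v=[0.0645]
First v>=0 after going negative at step 4, time=1.2000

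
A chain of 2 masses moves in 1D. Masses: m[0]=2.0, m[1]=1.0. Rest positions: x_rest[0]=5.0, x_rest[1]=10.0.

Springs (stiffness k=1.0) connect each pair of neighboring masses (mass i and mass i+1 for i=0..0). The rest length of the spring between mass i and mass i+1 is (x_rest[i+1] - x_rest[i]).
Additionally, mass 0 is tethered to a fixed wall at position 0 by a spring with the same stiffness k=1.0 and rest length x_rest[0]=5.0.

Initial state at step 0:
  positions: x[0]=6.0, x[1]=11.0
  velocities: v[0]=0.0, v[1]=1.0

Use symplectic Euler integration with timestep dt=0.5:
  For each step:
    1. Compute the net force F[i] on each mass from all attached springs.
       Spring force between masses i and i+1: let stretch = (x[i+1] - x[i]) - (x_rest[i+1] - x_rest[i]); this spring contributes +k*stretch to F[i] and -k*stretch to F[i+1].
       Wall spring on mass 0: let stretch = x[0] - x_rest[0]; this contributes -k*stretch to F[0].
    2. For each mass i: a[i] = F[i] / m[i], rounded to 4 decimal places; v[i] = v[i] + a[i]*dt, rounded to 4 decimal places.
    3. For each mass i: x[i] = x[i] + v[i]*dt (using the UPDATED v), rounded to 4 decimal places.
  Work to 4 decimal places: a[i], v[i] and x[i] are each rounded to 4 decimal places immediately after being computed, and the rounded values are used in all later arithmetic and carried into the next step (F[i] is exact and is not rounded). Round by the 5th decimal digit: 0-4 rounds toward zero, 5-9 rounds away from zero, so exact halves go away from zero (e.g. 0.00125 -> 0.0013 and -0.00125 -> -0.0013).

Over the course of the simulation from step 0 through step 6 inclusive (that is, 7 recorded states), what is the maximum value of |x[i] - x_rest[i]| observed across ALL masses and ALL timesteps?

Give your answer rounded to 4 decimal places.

Answer: 1.9063

Derivation:
Step 0: x=[6.0000 11.0000] v=[0.0000 1.0000]
Step 1: x=[5.8750 11.5000] v=[-0.2500 1.0000]
Step 2: x=[5.7188 11.8438] v=[-0.3125 0.6875]
Step 3: x=[5.6133 11.9063] v=[-0.2110 0.1250]
Step 4: x=[5.5928 11.6456] v=[-0.0411 -0.5215]
Step 5: x=[5.6298 11.1217] v=[0.0739 -1.0479]
Step 6: x=[5.6495 10.4748] v=[0.0394 -1.2939]
Max displacement = 1.9063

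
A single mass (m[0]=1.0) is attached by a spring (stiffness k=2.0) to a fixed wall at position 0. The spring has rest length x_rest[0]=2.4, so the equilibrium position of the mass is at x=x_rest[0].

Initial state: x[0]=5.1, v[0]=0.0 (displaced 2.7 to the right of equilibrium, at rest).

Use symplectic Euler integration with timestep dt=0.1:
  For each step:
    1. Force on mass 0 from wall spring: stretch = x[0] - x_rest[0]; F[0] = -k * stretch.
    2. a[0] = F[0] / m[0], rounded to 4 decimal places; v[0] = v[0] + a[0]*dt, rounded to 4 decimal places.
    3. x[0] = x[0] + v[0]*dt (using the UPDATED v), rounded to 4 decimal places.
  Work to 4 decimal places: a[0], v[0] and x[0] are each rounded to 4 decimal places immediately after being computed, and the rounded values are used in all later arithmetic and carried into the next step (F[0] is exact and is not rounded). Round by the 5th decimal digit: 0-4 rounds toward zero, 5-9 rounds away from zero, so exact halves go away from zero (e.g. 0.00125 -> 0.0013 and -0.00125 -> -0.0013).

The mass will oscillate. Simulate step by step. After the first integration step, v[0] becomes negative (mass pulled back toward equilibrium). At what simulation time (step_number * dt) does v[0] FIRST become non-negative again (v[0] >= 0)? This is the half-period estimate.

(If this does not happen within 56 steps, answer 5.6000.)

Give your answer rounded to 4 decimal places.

Answer: 2.3000

Derivation:
Step 0: x=[5.1000] v=[0.0000]
Step 1: x=[5.0460] v=[-0.5400]
Step 2: x=[4.9391] v=[-1.0692]
Step 3: x=[4.7814] v=[-1.5770]
Step 4: x=[4.5761] v=[-2.0533]
Step 5: x=[4.3273] v=[-2.4885]
Step 6: x=[4.0399] v=[-2.8740]
Step 7: x=[3.7197] v=[-3.2020]
Step 8: x=[3.3731] v=[-3.4659]
Step 9: x=[3.0071] v=[-3.6605]
Step 10: x=[2.6289] v=[-3.7819]
Step 11: x=[2.2461] v=[-3.8277]
Step 12: x=[1.8664] v=[-3.7969]
Step 13: x=[1.4974] v=[-3.6902]
Step 14: x=[1.1464] v=[-3.5097]
Step 15: x=[0.8205] v=[-3.2590]
Step 16: x=[0.5262] v=[-2.9431]
Step 17: x=[0.2694] v=[-2.5683]
Step 18: x=[0.0552] v=[-2.1422]
Step 19: x=[-0.1121] v=[-1.6732]
Step 20: x=[-0.2292] v=[-1.1708]
Step 21: x=[-0.2937] v=[-0.6450]
Step 22: x=[-0.3043] v=[-0.1063]
Step 23: x=[-0.2608] v=[0.4346]
First v>=0 after going negative at step 23, time=2.3000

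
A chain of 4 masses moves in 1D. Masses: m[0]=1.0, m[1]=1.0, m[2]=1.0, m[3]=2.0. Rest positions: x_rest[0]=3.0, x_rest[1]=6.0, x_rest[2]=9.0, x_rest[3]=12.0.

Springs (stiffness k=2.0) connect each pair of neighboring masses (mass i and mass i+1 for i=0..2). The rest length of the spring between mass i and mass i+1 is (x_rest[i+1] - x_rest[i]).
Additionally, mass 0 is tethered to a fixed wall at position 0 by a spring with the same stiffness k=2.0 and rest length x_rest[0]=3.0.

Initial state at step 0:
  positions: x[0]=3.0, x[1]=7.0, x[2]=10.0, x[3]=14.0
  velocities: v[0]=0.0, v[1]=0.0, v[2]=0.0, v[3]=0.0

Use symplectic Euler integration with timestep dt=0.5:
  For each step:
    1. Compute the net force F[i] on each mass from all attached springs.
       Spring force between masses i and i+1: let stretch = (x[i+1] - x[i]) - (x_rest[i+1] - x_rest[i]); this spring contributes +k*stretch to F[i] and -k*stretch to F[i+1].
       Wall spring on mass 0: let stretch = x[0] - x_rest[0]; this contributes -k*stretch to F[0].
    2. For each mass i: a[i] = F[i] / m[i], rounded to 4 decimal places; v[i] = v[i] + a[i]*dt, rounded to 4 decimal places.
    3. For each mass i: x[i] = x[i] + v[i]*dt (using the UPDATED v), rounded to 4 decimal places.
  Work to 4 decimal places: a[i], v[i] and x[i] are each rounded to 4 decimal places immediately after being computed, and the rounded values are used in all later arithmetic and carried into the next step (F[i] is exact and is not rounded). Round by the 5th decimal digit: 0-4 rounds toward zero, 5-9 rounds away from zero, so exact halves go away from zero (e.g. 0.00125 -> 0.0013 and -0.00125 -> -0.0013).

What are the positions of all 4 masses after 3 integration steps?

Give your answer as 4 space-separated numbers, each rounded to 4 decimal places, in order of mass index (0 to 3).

Step 0: x=[3.0000 7.0000 10.0000 14.0000] v=[0.0000 0.0000 0.0000 0.0000]
Step 1: x=[3.5000 6.5000 10.5000 13.7500] v=[1.0000 -1.0000 1.0000 -0.5000]
Step 2: x=[3.7500 6.5000 10.6250 13.4375] v=[0.5000 0.0000 0.2500 -0.6250]
Step 3: x=[3.5000 7.1875 10.0938 13.1719] v=[-0.5000 1.3750 -1.0625 -0.5313]

Answer: 3.5000 7.1875 10.0938 13.1719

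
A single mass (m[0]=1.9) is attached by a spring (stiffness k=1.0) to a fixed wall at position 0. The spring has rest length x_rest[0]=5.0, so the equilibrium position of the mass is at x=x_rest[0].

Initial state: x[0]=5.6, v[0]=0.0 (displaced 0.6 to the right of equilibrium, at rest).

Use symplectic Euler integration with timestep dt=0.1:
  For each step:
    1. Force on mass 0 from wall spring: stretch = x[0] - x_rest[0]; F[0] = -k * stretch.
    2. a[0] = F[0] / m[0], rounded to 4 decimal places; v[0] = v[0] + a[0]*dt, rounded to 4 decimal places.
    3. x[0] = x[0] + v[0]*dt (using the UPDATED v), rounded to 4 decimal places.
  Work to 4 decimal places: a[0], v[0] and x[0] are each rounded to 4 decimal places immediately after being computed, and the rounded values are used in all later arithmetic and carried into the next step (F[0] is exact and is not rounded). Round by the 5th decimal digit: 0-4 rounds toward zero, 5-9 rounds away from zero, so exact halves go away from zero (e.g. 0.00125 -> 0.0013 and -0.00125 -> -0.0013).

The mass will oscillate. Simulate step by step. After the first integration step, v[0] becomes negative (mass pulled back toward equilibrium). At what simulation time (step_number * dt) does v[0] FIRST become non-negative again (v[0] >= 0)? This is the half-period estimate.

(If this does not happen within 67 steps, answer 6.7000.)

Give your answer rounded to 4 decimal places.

Answer: 4.4000

Derivation:
Step 0: x=[5.6000] v=[0.0000]
Step 1: x=[5.5968] v=[-0.0316]
Step 2: x=[5.5905] v=[-0.0630]
Step 3: x=[5.5811] v=[-0.0941]
Step 4: x=[5.5686] v=[-0.1247]
Step 5: x=[5.5531] v=[-0.1546]
Step 6: x=[5.5347] v=[-0.1837]
Step 7: x=[5.5135] v=[-0.2118]
Step 8: x=[5.4896] v=[-0.2388]
Step 9: x=[5.4631] v=[-0.2646]
Step 10: x=[5.4342] v=[-0.2890]
Step 11: x=[5.4030] v=[-0.3119]
Step 12: x=[5.3697] v=[-0.3331]
Step 13: x=[5.3344] v=[-0.3526]
Step 14: x=[5.2974] v=[-0.3702]
Step 15: x=[5.2588] v=[-0.3859]
Step 16: x=[5.2189] v=[-0.3995]
Step 17: x=[5.1778] v=[-0.4110]
Step 18: x=[5.1358] v=[-0.4204]
Step 19: x=[5.0930] v=[-0.4276]
Step 20: x=[5.0498] v=[-0.4325]
Step 21: x=[5.0063] v=[-0.4351]
Step 22: x=[4.9628] v=[-0.4354]
Step 23: x=[4.9195] v=[-0.4334]
Step 24: x=[4.8766] v=[-0.4292]
Step 25: x=[4.8343] v=[-0.4227]
Step 26: x=[4.7929] v=[-0.4140]
Step 27: x=[4.7526] v=[-0.4031]
Step 28: x=[4.7136] v=[-0.3901]
Step 29: x=[4.6761] v=[-0.3750]
Step 30: x=[4.6403] v=[-0.3580]
Step 31: x=[4.6064] v=[-0.3391]
Step 32: x=[4.5746] v=[-0.3184]
Step 33: x=[4.5450] v=[-0.2960]
Step 34: x=[4.5178] v=[-0.2721]
Step 35: x=[4.4931] v=[-0.2467]
Step 36: x=[4.4711] v=[-0.2200]
Step 37: x=[4.4519] v=[-0.1922]
Step 38: x=[4.4356] v=[-0.1634]
Step 39: x=[4.4222] v=[-0.1337]
Step 40: x=[4.4119] v=[-0.1033]
Step 41: x=[4.4047] v=[-0.0724]
Step 42: x=[4.4006] v=[-0.0411]
Step 43: x=[4.3996] v=[-0.0096]
Step 44: x=[4.4018] v=[0.0220]
First v>=0 after going negative at step 44, time=4.4000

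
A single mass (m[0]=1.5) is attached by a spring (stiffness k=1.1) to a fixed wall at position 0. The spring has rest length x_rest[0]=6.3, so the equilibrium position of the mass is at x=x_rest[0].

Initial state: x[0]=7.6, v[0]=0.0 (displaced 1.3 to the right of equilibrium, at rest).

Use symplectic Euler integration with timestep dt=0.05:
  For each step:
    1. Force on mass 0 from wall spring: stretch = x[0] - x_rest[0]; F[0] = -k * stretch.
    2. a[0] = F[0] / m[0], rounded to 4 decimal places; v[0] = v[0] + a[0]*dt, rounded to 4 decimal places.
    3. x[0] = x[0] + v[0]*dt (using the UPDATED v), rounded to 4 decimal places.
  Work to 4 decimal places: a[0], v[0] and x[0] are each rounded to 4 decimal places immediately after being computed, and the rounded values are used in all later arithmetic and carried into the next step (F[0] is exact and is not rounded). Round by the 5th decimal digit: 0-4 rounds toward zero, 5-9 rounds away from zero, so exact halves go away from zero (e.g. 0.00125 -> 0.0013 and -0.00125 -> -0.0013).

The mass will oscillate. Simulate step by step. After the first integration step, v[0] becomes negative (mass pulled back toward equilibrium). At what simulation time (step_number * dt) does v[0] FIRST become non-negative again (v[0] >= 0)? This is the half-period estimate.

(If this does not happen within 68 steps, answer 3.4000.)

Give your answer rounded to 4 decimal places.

Answer: 3.4000

Derivation:
Step 0: x=[7.6000] v=[0.0000]
Step 1: x=[7.5976] v=[-0.0477]
Step 2: x=[7.5928] v=[-0.0953]
Step 3: x=[7.5857] v=[-0.1427]
Step 4: x=[7.5762] v=[-0.1898]
Step 5: x=[7.5644] v=[-0.2366]
Step 6: x=[7.5503] v=[-0.2830]
Step 7: x=[7.5339] v=[-0.3288]
Step 8: x=[7.5152] v=[-0.3740]
Step 9: x=[7.4943] v=[-0.4186]
Step 10: x=[7.4712] v=[-0.4624]
Step 11: x=[7.4459] v=[-0.5053]
Step 12: x=[7.4185] v=[-0.5473]
Step 13: x=[7.3891] v=[-0.5883]
Step 14: x=[7.3577] v=[-0.6282]
Step 15: x=[7.3244] v=[-0.6670]
Step 16: x=[7.2892] v=[-0.7046]
Step 17: x=[7.2522] v=[-0.7409]
Step 18: x=[7.2134] v=[-0.7758]
Step 19: x=[7.1729] v=[-0.8093]
Step 20: x=[7.1308] v=[-0.8413]
Step 21: x=[7.0872] v=[-0.8718]
Step 22: x=[7.0422] v=[-0.9007]
Step 23: x=[6.9958] v=[-0.9279]
Step 24: x=[6.9481] v=[-0.9534]
Step 25: x=[6.8992] v=[-0.9772]
Step 26: x=[6.8492] v=[-0.9992]
Step 27: x=[6.7982] v=[-1.0193]
Step 28: x=[6.7463] v=[-1.0376]
Step 29: x=[6.6936] v=[-1.0540]
Step 30: x=[6.6402] v=[-1.0684]
Step 31: x=[6.5862] v=[-1.0809]
Step 32: x=[6.5316] v=[-1.0914]
Step 33: x=[6.4766] v=[-1.0999]
Step 34: x=[6.4213] v=[-1.1064]
Step 35: x=[6.3658] v=[-1.1109]
Step 36: x=[6.3101] v=[-1.1133]
Step 37: x=[6.2544] v=[-1.1137]
Step 38: x=[6.1988] v=[-1.1120]
Step 39: x=[6.1434] v=[-1.1083]
Step 40: x=[6.0883] v=[-1.1026]
Step 41: x=[6.0336] v=[-1.0948]
Step 42: x=[5.9794] v=[-1.0850]
Step 43: x=[5.9257] v=[-1.0732]
Step 44: x=[5.8727] v=[-1.0595]
Step 45: x=[5.8205] v=[-1.0438]
Step 46: x=[5.7692] v=[-1.0262]
Step 47: x=[5.7189] v=[-1.0067]
Step 48: x=[5.6696] v=[-0.9854]
Step 49: x=[5.6215] v=[-0.9623]
Step 50: x=[5.5746] v=[-0.9374]
Step 51: x=[5.5291] v=[-0.9108]
Step 52: x=[5.4850] v=[-0.8825]
Step 53: x=[5.4424] v=[-0.8526]
Step 54: x=[5.4013] v=[-0.8212]
Step 55: x=[5.3619] v=[-0.7883]
Step 56: x=[5.3242] v=[-0.7539]
Step 57: x=[5.2883] v=[-0.7181]
Step 58: x=[5.2543] v=[-0.6810]
Step 59: x=[5.2222] v=[-0.6427]
Step 60: x=[5.1920] v=[-0.6032]
Step 61: x=[5.1639] v=[-0.5626]
Step 62: x=[5.1379] v=[-0.5209]
Step 63: x=[5.1140] v=[-0.4783]
Step 64: x=[5.0923] v=[-0.4348]
Step 65: x=[5.0728] v=[-0.3905]
Step 66: x=[5.0555] v=[-0.3455]
Step 67: x=[5.0405] v=[-0.2999]
Step 68: x=[5.0278] v=[-0.2537]
v[0] did not become non-negative within 68 steps; using fallback time=3.4000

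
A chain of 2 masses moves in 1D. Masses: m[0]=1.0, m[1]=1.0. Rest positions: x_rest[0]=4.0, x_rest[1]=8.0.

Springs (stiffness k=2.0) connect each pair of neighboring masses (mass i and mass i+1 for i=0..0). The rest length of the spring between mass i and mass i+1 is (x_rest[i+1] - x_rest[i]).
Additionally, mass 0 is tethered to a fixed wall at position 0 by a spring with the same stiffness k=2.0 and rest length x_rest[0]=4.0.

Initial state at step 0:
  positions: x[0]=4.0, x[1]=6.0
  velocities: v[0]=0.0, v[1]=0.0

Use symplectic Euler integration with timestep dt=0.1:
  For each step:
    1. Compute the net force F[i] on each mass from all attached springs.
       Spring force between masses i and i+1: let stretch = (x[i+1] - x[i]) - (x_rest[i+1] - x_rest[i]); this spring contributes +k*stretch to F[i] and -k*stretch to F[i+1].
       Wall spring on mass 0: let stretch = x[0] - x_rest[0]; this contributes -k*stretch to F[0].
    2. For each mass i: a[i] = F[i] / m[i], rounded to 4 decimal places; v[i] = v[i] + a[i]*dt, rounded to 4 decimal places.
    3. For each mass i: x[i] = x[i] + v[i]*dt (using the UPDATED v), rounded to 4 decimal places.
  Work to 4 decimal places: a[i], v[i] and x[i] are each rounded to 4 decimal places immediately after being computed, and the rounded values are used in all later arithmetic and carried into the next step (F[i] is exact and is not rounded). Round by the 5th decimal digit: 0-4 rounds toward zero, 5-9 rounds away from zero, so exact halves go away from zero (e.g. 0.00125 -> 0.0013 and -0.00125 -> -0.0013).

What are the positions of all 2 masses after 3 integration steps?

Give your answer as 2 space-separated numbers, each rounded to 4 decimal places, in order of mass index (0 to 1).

Step 0: x=[4.0000 6.0000] v=[0.0000 0.0000]
Step 1: x=[3.9600 6.0400] v=[-0.4000 0.4000]
Step 2: x=[3.8824 6.1184] v=[-0.7760 0.7840]
Step 3: x=[3.7719 6.2321] v=[-1.1053 1.1368]

Answer: 3.7719 6.2321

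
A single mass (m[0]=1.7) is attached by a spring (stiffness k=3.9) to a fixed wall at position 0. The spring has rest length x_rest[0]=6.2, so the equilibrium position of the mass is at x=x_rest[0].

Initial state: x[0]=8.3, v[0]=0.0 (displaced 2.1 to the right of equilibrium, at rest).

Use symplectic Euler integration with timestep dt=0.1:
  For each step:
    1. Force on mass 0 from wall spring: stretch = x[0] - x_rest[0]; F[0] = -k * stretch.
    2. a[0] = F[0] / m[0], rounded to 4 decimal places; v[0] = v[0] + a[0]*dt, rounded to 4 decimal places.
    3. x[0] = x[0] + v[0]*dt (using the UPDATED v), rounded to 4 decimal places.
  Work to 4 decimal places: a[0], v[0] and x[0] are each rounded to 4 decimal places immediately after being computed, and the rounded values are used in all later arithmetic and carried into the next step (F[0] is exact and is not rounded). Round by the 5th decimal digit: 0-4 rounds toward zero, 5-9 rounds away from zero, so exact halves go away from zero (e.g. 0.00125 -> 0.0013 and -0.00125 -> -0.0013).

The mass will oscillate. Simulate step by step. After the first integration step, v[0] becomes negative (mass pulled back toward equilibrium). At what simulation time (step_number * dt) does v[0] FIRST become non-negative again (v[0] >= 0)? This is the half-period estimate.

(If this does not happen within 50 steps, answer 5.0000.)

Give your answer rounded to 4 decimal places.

Step 0: x=[8.3000] v=[0.0000]
Step 1: x=[8.2518] v=[-0.4818]
Step 2: x=[8.1566] v=[-0.9525]
Step 3: x=[8.0165] v=[-1.4014]
Step 4: x=[7.8347] v=[-1.8181]
Step 5: x=[7.6154] v=[-2.1931]
Step 6: x=[7.3636] v=[-2.5178]
Step 7: x=[7.0851] v=[-2.7847]
Step 8: x=[6.7863] v=[-2.9878]
Step 9: x=[6.4741] v=[-3.1223]
Step 10: x=[6.1556] v=[-3.1852]
Step 11: x=[5.8381] v=[-3.1750]
Step 12: x=[5.5289] v=[-3.0920]
Step 13: x=[5.2351] v=[-2.9380]
Step 14: x=[4.9634] v=[-2.7166]
Step 15: x=[4.7201] v=[-2.4329]
Step 16: x=[4.5108] v=[-2.0934]
Step 17: x=[4.3402] v=[-1.7059]
Step 18: x=[4.2123] v=[-1.2792]
Step 19: x=[4.1300] v=[-0.8232]
Step 20: x=[4.0952] v=[-0.3483]
Step 21: x=[4.1087] v=[0.1346]
First v>=0 after going negative at step 21, time=2.1000

Answer: 2.1000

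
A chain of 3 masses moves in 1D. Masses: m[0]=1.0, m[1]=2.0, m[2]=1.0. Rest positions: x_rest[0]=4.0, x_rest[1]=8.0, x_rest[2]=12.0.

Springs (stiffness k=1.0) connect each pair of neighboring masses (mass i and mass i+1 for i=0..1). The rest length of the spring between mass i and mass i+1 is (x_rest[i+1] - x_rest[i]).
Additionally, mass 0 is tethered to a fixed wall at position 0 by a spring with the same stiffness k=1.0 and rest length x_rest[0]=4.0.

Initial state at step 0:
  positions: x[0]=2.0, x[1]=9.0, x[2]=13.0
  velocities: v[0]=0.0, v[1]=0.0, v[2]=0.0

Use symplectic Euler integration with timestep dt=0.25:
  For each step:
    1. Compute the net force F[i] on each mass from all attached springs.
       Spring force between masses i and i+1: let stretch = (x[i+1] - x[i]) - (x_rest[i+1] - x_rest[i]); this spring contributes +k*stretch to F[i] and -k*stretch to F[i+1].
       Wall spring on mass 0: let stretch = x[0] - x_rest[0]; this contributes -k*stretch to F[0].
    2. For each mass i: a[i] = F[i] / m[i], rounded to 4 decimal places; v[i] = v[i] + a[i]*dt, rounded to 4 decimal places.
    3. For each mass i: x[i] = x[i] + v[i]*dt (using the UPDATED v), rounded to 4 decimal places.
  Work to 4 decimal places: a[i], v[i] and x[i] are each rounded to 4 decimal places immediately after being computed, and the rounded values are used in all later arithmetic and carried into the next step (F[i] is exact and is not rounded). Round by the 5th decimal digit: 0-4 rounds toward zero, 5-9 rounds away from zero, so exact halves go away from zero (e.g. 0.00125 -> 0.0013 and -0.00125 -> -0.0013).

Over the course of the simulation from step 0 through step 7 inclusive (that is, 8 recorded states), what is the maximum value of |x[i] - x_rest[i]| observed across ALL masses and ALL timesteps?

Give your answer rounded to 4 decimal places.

Step 0: x=[2.0000 9.0000 13.0000] v=[0.0000 0.0000 0.0000]
Step 1: x=[2.3125 8.9063 13.0000] v=[1.2500 -0.3750 0.0000]
Step 2: x=[2.8926 8.7344 12.9942] v=[2.3203 -0.6875 -0.0234]
Step 3: x=[3.6570 8.5131 12.9721] v=[3.0576 -0.8853 -0.0884]
Step 4: x=[4.4964 8.2794 12.9213] v=[3.3574 -0.9350 -0.2032]
Step 5: x=[5.2912 8.0725 12.8304] v=[3.1791 -0.8276 -0.3637]
Step 6: x=[5.9291 7.9274 12.6921] v=[2.5516 -0.5805 -0.5532]
Step 7: x=[6.3213 7.8687 12.5060] v=[1.5689 -0.2347 -0.7444]
Max displacement = 2.3213

Answer: 2.3213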